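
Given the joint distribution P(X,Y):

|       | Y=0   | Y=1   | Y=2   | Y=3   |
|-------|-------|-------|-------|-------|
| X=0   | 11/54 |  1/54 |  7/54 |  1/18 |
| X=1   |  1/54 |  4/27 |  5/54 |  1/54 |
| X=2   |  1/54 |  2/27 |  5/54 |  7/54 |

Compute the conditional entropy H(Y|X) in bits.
1.6457 bits

H(Y|X) = H(X,Y) - H(X)

H(X,Y) = -Σ_{x,y} P(x,y) log₂ P(x,y). Per-cell terms -P(x,y)·log₂P(x,y):
  X=0: 0.46759, 0.10657, 0.38209, 0.23166
  X=1: 0.10657, 0.40813, 0.31787, 0.10657
  X=2: 0.10657, 0.27814, 0.31787, 0.38209
Sum of the 12 terms: H(X,Y) = 3.2117 bits

Marginal of X (row sums):
  P(X=0) = 11/54 + 1/54 + 7/54 + 1/18 = 11/27
  P(X=1) = 1/54 + 4/27 + 5/54 + 1/54 = 5/18
  P(X=2) = 1/54 + 2/27 + 5/54 + 7/54 = 17/54
H(X) = -[(11/27)·log₂(11/27) + (5/18)·log₂(5/18) + (17/54)·log₂(17/54)]
  = 0.52778 + 0.51333 + 0.52493 = 1.5660 bits

H(Y|X) = H(X,Y) - H(X) = 3.2117 - 1.5660 = 1.6457 bits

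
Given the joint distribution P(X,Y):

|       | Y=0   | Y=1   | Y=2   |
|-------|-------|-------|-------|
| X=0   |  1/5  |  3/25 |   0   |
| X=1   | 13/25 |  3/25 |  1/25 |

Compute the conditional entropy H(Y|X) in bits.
0.9705 bits

H(Y|X) = H(X,Y) - H(X)

H(X,Y) = -Σ_{x,y} P(x,y) log₂ P(x,y). Per-cell terms -P(x,y)·log₂P(x,y):
  X=0: 0.46439, 0.36707, 0.00000
  X=1: 0.49058, 0.36707, 0.18575
  (cells with P = 0 contribute 0)
Sum of the 6 terms: H(X,Y) = 1.8749 bits

Marginal of X (row sums):
  P(X=0) = 1/5 + 3/25 + 0 = 8/25
  P(X=1) = 13/25 + 3/25 + 1/25 = 17/25
H(X) = -[(8/25)·log₂(8/25) + (17/25)·log₂(17/25)]
  = 0.52603 + 0.37835 = 0.9044 bits

H(Y|X) = H(X,Y) - H(X) = 1.8749 - 0.9044 = 0.9705 bits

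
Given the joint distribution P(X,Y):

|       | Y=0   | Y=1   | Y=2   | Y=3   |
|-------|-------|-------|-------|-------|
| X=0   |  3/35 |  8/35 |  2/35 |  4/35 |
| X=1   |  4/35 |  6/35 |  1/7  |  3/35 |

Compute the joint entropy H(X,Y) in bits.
2.8827 bits

H(X,Y) = -Σ_{x,y} P(x,y) log₂ P(x,y). Per-cell terms -P(x,y)·log₂P(x,y):
  X=0: 0.30380, 0.48669, 0.23596, 0.35763
  X=1: 0.35763, 0.43617, 0.40105, 0.30380
Sum of the 8 terms: H(X,Y) = 2.8827 bits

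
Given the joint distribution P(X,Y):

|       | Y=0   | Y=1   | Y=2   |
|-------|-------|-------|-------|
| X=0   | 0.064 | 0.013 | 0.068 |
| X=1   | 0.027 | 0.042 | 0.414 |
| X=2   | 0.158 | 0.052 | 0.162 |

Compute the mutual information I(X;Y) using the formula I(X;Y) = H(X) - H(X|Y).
0.1688 bits

I(X;Y) = H(X) - H(X|Y)

Marginal of X (row sums):
  P(X=0) = 0.064 + 0.013 + 0.068 = 0.145
  P(X=1) = 0.027 + 0.042 + 0.414 = 0.483
  P(X=2) = 0.158 + 0.052 + 0.162 = 0.372
H(X) = -[0.145·log₂(0.145) + 0.483·log₂(0.483) + 0.372·log₂(0.372)]
  = 0.4040 + 0.5071 + 0.5307 = 1.4418 bits

Marginal of Y (column sums):
  P(Y=0) = 0.064 + 0.027 + 0.158 = 0.249
  P(Y=1) = 0.013 + 0.042 + 0.052 = 0.107
  P(Y=2) = 0.068 + 0.414 + 0.162 = 0.644
H(X|Y) = Σ_y P(y)·H(X|Y=y):
  Y=0: P(Y=0) = 0.249, P(X|Y=0) = (64/249, 9/83, 158/249) → H(X|Y=0) = 1.2677
  Y=1: P(Y=1) = 0.107, P(X|Y=1) = (13/107, 42/107, 52/107) → H(X|Y=1) = 1.4050
  Y=2: P(Y=2) = 0.644, P(X|Y=2) = (17/161, 9/14, 81/322) → H(X|Y=2) = 1.2531
H(X|Y) = 0.249·1.2677 + 0.107·1.4050 + 0.644·1.2531 = 1.2730 bits

I(X;Y) = H(X) - H(X|Y) = 1.4418 - 1.2730 = 0.1688 bits

Cross-check via I(X;Y) = H(X) + H(Y) - H(X,Y): computing H(Y) from the column sums and H(X,Y) from the 9 cells in the same way gives H(Y) = 1.2533 bits and H(X,Y) = 2.5263 bits, so
I(X;Y) = 1.4418 + 1.2533 - 2.5263 = 0.1688 bits ✓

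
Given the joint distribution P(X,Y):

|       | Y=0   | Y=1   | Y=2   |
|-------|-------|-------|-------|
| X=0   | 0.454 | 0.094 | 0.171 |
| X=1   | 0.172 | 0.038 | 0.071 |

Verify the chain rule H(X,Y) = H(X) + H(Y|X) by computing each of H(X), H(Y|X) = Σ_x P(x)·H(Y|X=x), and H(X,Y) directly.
H(X) = 0.8568 bits, H(Y|X) = 1.3038 bits, H(X,Y) = 2.1606 bits

Marginal of X (row sums):
  P(X=0) = 0.454 + 0.094 + 0.171 = 0.719
  P(X=1) = 0.172 + 0.038 + 0.071 = 0.281
H(X) = -[0.719·log₂(0.719) + 0.281·log₂(0.281)]
  = 0.3422 + 0.5146 = 0.8568 bits

H(Y|X) = Σ_x P(x)·H(Y|X=x):
  X=0: P(X=0) = 0.719, P(Y|X=0) = (454/719, 94/719, 171/719) → H(Y|X=0) = 1.2954
  X=1: P(X=1) = 0.281, P(Y|X=1) = (172/281, 38/281, 71/281) → H(Y|X=1) = 1.3253
H(Y|X) = 0.719·1.2954 + 0.281·1.3253 = 1.3038 bits

H(X,Y) = -Σ_{x,y} P(x,y) log₂ P(x,y). Per-cell terms -P(x,y)·log₂P(x,y):
  X=0: 0.5172, 0.3207, 0.4357
  X=1: 0.4368, 0.1793, 0.2709
Sum of the 6 terms: H(X,Y) = 2.1606 bits

Chain rule check:
  H(X) + H(Y|X) = 0.8568 + 1.3038 = 2.1606 bits
  H(X,Y) = 2.1606 bits
✓ Chain rule verified.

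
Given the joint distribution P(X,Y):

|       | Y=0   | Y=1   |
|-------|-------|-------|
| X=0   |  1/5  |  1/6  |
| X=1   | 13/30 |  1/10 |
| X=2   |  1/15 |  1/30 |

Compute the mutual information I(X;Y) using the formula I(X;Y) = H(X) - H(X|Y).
0.0537 bits

I(X;Y) = H(X) - H(X|Y)

Marginal of X (row sums):
  P(X=0) = 1/5 + 1/6 = 11/30
  P(X=1) = 13/30 + 1/10 = 8/15
  P(X=2) = 1/15 + 1/30 = 1/10
H(X) = -[(11/30)·log₂(11/30) + (8/15)·log₂(8/15) + (1/10)·log₂(1/10)]
  = 0.5307 + 0.4837 + 0.3322 = 1.3466 bits

Marginal of Y (column sums):
  P(Y=0) = 1/5 + 13/30 + 1/15 = 7/10
  P(Y=1) = 1/6 + 1/10 + 1/30 = 3/10
H(X|Y) = Σ_y P(y)·H(X|Y=y):
  Y=0: P(Y=0) = 7/10, P(X|Y=0) = (2/7, 13/21, 2/21) → H(X|Y=0) = 1.2678
  Y=1: P(Y=1) = 3/10, P(X|Y=1) = (5/9, 1/3, 1/9) → H(X|Y=1) = 1.3516
H(X|Y) = (7/10)·1.2678 + (3/10)·1.3516 = 1.2929 bits

I(X;Y) = H(X) - H(X|Y) = 1.3466 - 1.2929 = 0.0537 bits

Cross-check via I(X;Y) = H(X) + H(Y) - H(X,Y): computing H(Y) from the column sums and H(X,Y) from the 6 cells in the same way gives H(Y) = 0.8813 bits and H(X,Y) = 2.1742 bits, so
I(X;Y) = 1.3466 + 0.8813 - 2.1742 = 0.0537 bits ✓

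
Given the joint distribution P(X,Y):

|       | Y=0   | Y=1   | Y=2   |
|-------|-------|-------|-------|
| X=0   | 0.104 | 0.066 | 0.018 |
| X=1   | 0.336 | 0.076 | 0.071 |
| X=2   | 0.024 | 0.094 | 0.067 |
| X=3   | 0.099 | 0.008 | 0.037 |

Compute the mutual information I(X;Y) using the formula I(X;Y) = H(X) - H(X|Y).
0.1766 bits

I(X;Y) = H(X) - H(X|Y)

Marginal of X (row sums):
  P(X=0) = 0.104 + 0.066 + 0.018 = 0.188
  P(X=1) = 0.336 + 0.076 + 0.071 = 0.483
  P(X=2) = 0.024 + 0.094 + 0.067 = 0.185
  P(X=3) = 0.099 + 0.008 + 0.037 = 0.144
H(X) = -[0.188·log₂(0.188) + 0.483·log₂(0.483) + 0.185·log₂(0.185) + 0.144·log₂(0.144)]
  = 0.4533 + 0.5071 + 0.4504 + 0.4026 = 1.8134 bits

Marginal of Y (column sums):
  P(Y=0) = 0.104 + 0.336 + 0.024 + 0.099 = 0.563
  P(Y=1) = 0.066 + 0.076 + 0.094 + 0.008 = 0.244
  P(Y=2) = 0.018 + 0.071 + 0.067 + 0.037 = 0.193
H(X|Y) = Σ_y P(y)·H(X|Y=y):
  Y=0: P(Y=0) = 0.563, P(X|Y=0) = (104/563, 336/563, 24/563, 99/563) → H(X|Y=0) = 1.5295
  Y=1: P(Y=1) = 0.244, P(X|Y=1) = (33/122, 19/61, 47/122, 2/61) → H(X|Y=1) = 1.7262
  Y=2: P(Y=2) = 0.193, P(X|Y=2) = (18/193, 71/193, 67/193, 37/193) → H(X|Y=2) = 1.8367
H(X|Y) = 0.563·1.5295 + 0.244·1.7262 + 0.193·1.8367 = 1.6368 bits

I(X;Y) = H(X) - H(X|Y) = 1.8134 - 1.6368 = 0.1766 bits

Cross-check via I(X;Y) = H(X) + H(Y) - H(X,Y): computing H(Y) from the column sums and H(X,Y) from the 12 cells in the same way gives H(Y) = 1.4212 bits and H(X,Y) = 3.0580 bits, so
I(X;Y) = 1.8134 + 1.4212 - 3.0580 = 0.1766 bits ✓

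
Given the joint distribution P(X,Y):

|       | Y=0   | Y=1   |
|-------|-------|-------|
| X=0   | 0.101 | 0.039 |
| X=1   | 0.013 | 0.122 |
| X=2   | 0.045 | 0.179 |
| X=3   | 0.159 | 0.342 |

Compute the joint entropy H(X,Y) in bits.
2.5651 bits

H(X,Y) = -Σ_{x,y} P(x,y) log₂ P(x,y). Per-cell terms -P(x,y)·log₂P(x,y):
  X=0: 0.3341, 0.1825
  X=1: 0.0814, 0.3703
  X=2: 0.2013, 0.4443
  X=3: 0.4218, 0.5294
Sum of the 8 terms: H(X,Y) = 2.5651 bits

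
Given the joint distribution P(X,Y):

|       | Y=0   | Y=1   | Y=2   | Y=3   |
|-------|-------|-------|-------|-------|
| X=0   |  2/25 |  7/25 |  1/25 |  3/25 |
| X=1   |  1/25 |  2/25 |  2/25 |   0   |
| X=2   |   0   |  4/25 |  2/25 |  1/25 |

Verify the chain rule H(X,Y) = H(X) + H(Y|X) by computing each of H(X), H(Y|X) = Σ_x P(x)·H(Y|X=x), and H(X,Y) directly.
H(X) = 1.4692 bits, H(Y|X) = 1.5584 bits, H(X,Y) = 3.0276 bits

Marginal of X (row sums):
  P(X=0) = 2/25 + 7/25 + 1/25 + 3/25 = 13/25
  P(X=1) = 1/25 + 2/25 + 2/25 + 0 = 1/5
  P(X=2) = 0 + 4/25 + 2/25 + 1/25 = 7/25
H(X) = -[(13/25)·log₂(13/25) + (1/5)·log₂(1/5) + (7/25)·log₂(7/25)]
  = 0.49058 + 0.46439 + 0.51422 = 1.4692 bits

H(Y|X) = Σ_x P(x)·H(Y|X=x):
  X=0: P(X=0) = 13/25, P(Y|X=0) = (2/13, 7/13, 1/13, 3/13) → H(Y|X=0) = 1.66918
  X=1: P(X=1) = 1/5, P(Y|X=1) = (1/5, 2/5, 2/5, 0) → H(Y|X=1) = 1.52193
  X=2: P(X=2) = 7/25, P(Y|X=2) = (0, 4/7, 2/7, 1/7) → H(Y|X=2) = 1.37878
H(Y|X) = (13/25)·1.66918 + (1/5)·1.52193 + (7/25)·1.37878 = 1.5584 bits

H(X,Y) = -Σ_{x,y} P(x,y) log₂ P(x,y). Per-cell terms -P(x,y)·log₂P(x,y):
  X=0: 0.29151, 0.51422, 0.18575, 0.36707
  X=1: 0.18575, 0.29151, 0.29151, 0.00000
  X=2: 0.00000, 0.42302, 0.29151, 0.18575
  (cells with P = 0 contribute 0)
Sum of the 12 terms: H(X,Y) = 3.0276 bits

Chain rule check:
  H(X) + H(Y|X) = 1.4692 + 1.5584 = 3.0276 bits
  H(X,Y) = 3.0276 bits
✓ Chain rule verified.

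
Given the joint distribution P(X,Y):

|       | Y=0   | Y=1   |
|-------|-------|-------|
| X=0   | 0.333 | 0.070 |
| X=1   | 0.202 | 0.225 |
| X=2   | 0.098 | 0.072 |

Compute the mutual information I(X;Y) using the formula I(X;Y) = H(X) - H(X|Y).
0.0867 bits

I(X;Y) = H(X) - H(X|Y)

Marginal of X (row sums):
  P(X=0) = 0.333 + 0.070 = 0.403
  P(X=1) = 0.202 + 0.225 = 0.427
  P(X=2) = 0.098 + 0.072 = 0.170
H(X) = -[0.403·log₂(0.403) + 0.427·log₂(0.427) + 0.170·log₂(0.170)]
  = 0.528393 + 0.524224 + 0.434587 = 1.48720 bits

Marginal of Y (column sums):
  P(Y=0) = 0.333 + 0.202 + 0.098 = 0.633
  P(Y=1) = 0.070 + 0.225 + 0.072 = 0.367
H(X|Y) = Σ_y P(y)·H(X|Y=y):
  Y=0: P(Y=0) = 0.633, P(X|Y=0) = (111/211, 202/633, 98/633) → H(X|Y=0) = 1.430022
  Y=1: P(Y=1) = 0.367, P(X|Y=1) = (70/367, 225/367, 72/367) → H(X|Y=1) = 1.349649
H(X|Y) = 0.633·1.430022 + 0.367·1.349649 = 1.40053 bits

I(X;Y) = H(X) - H(X|Y) = 1.48720 - 1.40053 = 0.0867 bits

Cross-check via I(X;Y) = H(X) + H(Y) - H(X,Y): computing H(Y) from the column sums and H(X,Y) from the 6 cells in the same way gives H(Y) = 0.94834 bits and H(X,Y) = 2.34887 bits, so
I(X;Y) = 1.48720 + 0.94834 - 2.34887 = 0.0867 bits ✓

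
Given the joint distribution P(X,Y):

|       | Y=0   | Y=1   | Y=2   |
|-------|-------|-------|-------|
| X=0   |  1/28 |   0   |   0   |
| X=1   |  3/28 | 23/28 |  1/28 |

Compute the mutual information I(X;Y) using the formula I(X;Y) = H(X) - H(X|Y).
0.1064 bits

I(X;Y) = H(X) - H(X|Y)

Marginal of X (row sums):
  P(X=0) = 1/28 + 0 + 0 = 1/28
  P(X=1) = 3/28 + 23/28 + 1/28 = 27/28
H(X) = -[(1/28)·log₂(1/28) + (27/28)·log₂(27/28)]
  = 0.1717 + 0.0506 = 0.2223 bits

Marginal of Y (column sums):
  P(Y=0) = 1/28 + 3/28 = 1/7
  P(Y=1) = 0 + 23/28 = 23/28
  P(Y=2) = 0 + 1/28 = 1/28
H(X|Y) = Σ_y P(y)·H(X|Y=y):
  Y=0: P(Y=0) = 1/7, P(X|Y=0) = (1/4, 3/4) → H(X|Y=0) = 0.8113
  Y=1: P(Y=1) = 23/28, P(X|Y=1) = (0, 1) → H(X|Y=1) = 0.0000
  Y=2: P(Y=2) = 1/28, P(X|Y=2) = (0, 1) → H(X|Y=2) = 0.0000
H(X|Y) = (1/7)·0.8113 + (23/28)·0.0000 + (1/28)·0.0000 = 0.1159 bits

I(X;Y) = H(X) - H(X|Y) = 0.2223 - 0.1159 = 0.1064 bits

Cross-check via I(X;Y) = H(X) + H(Y) - H(X,Y): computing H(Y) from the column sums and H(X,Y) from the 6 cells in the same way gives H(Y) = 0.8059 bits and H(X,Y) = 0.9218 bits, so
I(X;Y) = 0.2223 + 0.8059 - 0.9218 = 0.1064 bits ✓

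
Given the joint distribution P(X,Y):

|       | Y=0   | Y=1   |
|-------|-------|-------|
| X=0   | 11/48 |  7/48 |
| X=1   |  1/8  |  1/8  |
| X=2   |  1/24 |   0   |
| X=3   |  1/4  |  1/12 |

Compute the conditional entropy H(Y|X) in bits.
0.8820 bits

H(Y|X) = H(X,Y) - H(X)

H(X,Y) = -Σ_{x,y} P(x,y) log₂ P(x,y). Per-cell terms -P(x,y)·log₂P(x,y):
  X=0: 0.48710, 0.40507
  X=1: 0.37500, 0.37500
  X=2: 0.19104, 0.00000
  X=3: 0.50000, 0.29875
  (cells with P = 0 contribute 0)
Sum of the 8 terms: H(X,Y) = 2.6320 bits

Marginal of X (row sums):
  P(X=0) = 11/48 + 7/48 = 3/8
  P(X=1) = 1/8 + 1/8 = 1/4
  P(X=2) = 1/24 + 0 = 1/24
  P(X=3) = 1/4 + 1/12 = 1/3
H(X) = -[(3/8)·log₂(3/8) + (1/4)·log₂(1/4) + (1/24)·log₂(1/24) + (1/3)·log₂(1/3)]
  = 0.53064 + 0.50000 + 0.19104 + 0.52832 = 1.7500 bits

H(Y|X) = H(X,Y) - H(X) = 2.6320 - 1.7500 = 0.8820 bits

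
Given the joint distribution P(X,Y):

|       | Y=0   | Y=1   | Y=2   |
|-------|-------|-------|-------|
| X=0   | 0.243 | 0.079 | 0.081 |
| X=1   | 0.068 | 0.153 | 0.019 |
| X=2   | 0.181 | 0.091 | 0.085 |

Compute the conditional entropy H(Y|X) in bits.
1.3760 bits

H(Y|X) = H(X,Y) - H(X)

H(X,Y) = -Σ_{x,y} P(x,y) log₂ P(x,y). Per-cell terms -P(x,y)·log₂P(x,y):
  X=0: 0.4960, 0.2893, 0.2937
  X=1: 0.2637, 0.4144, 0.1086
  X=2: 0.4463, 0.3147, 0.3023
Sum of the 9 terms: H(X,Y) = 2.9290 bits

Marginal of X (row sums):
  P(X=0) = 0.243 + 0.079 + 0.081 = 0.403
  P(X=1) = 0.068 + 0.153 + 0.019 = 0.240
  P(X=2) = 0.181 + 0.091 + 0.085 = 0.357
H(X) = -[0.403·log₂(0.403) + 0.240·log₂(0.240) + 0.357·log₂(0.357)]
  = 0.5284 + 0.4941 + 0.5305 = 1.5530 bits

H(Y|X) = H(X,Y) - H(X) = 2.9290 - 1.5530 = 1.3760 bits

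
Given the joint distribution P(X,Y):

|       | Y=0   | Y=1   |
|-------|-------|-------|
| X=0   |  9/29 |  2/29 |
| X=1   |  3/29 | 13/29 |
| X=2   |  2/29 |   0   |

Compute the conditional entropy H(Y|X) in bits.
0.6436 bits

H(Y|X) = H(X,Y) - H(X)

H(X,Y) = -Σ_{x,y} P(x,y) log₂ P(x,y). Per-cell terms -P(x,y)·log₂P(x,y):
  X=0: 0.52388, 0.26607
  X=1: 0.33859, 0.51890
  X=2: 0.26607, 0.00000
  (cells with P = 0 contribute 0)
Sum of the 6 terms: H(X,Y) = 1.9135 bits

Marginal of X (row sums):
  P(X=0) = 9/29 + 2/29 = 11/29
  P(X=1) = 3/29 + 13/29 = 16/29
  P(X=2) = 2/29 + 0 = 2/29
H(X) = -[(11/29)·log₂(11/29) + (16/29)·log₂(16/29) + (2/29)·log₂(2/29)]
  = 0.53048 + 0.47337 + 0.26607 = 1.2699 bits

H(Y|X) = H(X,Y) - H(X) = 1.9135 - 1.2699 = 0.6436 bits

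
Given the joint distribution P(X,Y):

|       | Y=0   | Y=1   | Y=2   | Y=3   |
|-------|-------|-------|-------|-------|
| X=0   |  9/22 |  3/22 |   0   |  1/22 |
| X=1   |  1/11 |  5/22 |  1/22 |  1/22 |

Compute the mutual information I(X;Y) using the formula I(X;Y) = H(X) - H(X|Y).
0.1960 bits

I(X;Y) = H(X) - H(X|Y)

Marginal of X (row sums):
  P(X=0) = 9/22 + 3/22 + 0 + 1/22 = 13/22
  P(X=1) = 1/11 + 5/22 + 1/22 + 1/22 = 9/22
H(X) = -[(13/22)·log₂(13/22) + (9/22)·log₂(9/22)]
  = 0.4485 + 0.5275 = 0.9760 bits

Marginal of Y (column sums):
  P(Y=0) = 9/22 + 1/11 = 1/2
  P(Y=1) = 3/22 + 5/22 = 4/11
  P(Y=2) = 0 + 1/22 = 1/22
  P(Y=3) = 1/22 + 1/22 = 1/11
H(X|Y) = Σ_y P(y)·H(X|Y=y):
  Y=0: P(Y=0) = 1/2, P(X|Y=0) = (9/11, 2/11) → H(X|Y=0) = 0.6840
  Y=1: P(Y=1) = 4/11, P(X|Y=1) = (3/8, 5/8) → H(X|Y=1) = 0.9544
  Y=2: P(Y=2) = 1/22, P(X|Y=2) = (0, 1) → H(X|Y=2) = 0.0000
  Y=3: P(Y=3) = 1/11, P(X|Y=3) = (1/2, 1/2) → H(X|Y=3) = 1.0000
H(X|Y) = (1/2)·0.6840 + (4/11)·0.9544 + (1/22)·0.0000 + (1/11)·1.0000 = 0.7800 bits

I(X;Y) = H(X) - H(X|Y) = 0.9760 - 0.7800 = 0.1960 bits

Cross-check via I(X;Y) = H(X) + H(Y) - H(X,Y): computing H(Y) from the column sums and H(X,Y) from the 8 cells in the same way gives H(Y) = 1.5479 bits and H(X,Y) = 2.3279 bits, so
I(X;Y) = 0.9760 + 1.5479 - 2.3279 = 0.1960 bits ✓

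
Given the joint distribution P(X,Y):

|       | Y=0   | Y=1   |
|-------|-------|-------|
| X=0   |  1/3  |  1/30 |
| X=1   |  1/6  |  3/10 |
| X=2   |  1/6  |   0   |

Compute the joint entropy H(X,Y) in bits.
2.0746 bits

H(X,Y) = -Σ_{x,y} P(x,y) log₂ P(x,y). Per-cell terms -P(x,y)·log₂P(x,y):
  X=0: 0.5283, 0.1636
  X=1: 0.4308, 0.5211
  X=2: 0.4308, 0.0000
  (cells with P = 0 contribute 0)
Sum of the 6 terms: H(X,Y) = 2.0746 bits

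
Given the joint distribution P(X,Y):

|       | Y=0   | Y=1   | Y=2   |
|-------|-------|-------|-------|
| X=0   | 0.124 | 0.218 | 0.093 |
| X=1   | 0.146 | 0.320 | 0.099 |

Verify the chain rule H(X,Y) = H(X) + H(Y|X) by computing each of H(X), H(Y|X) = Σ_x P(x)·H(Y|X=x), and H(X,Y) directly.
H(X) = 0.9878 bits, H(Y|X) = 1.4450 bits, H(X,Y) = 2.4328 bits

Marginal of X (row sums):
  P(X=0) = 0.124 + 0.218 + 0.093 = 0.435
  P(X=1) = 0.146 + 0.320 + 0.099 = 0.565
H(X) = -[0.435·log₂(0.435) + 0.565·log₂(0.565)]
  = 0.52240 + 0.46538 = 0.9878 bits

H(Y|X) = Σ_x P(x)·H(Y|X=x):
  X=0: P(X=0) = 0.435, P(Y|X=0) = (124/435, 218/435, 31/145) → H(Y|X=0) = 1.49148
  X=1: P(X=1) = 0.565, P(Y|X=1) = (146/565, 64/113, 99/565) → H(Y|X=1) = 1.40930
H(Y|X) = 0.435·1.49148 + 0.565·1.40930 = 1.4450 bits

H(X,Y) = -Σ_{x,y} P(x,y) log₂ P(x,y). Per-cell terms -P(x,y)·log₂P(x,y):
  X=0: 0.37344, 0.47908, 0.31868
  X=1: 0.40529, 0.52603, 0.33031
Sum of the 6 terms: H(X,Y) = 2.4328 bits

Chain rule check:
  H(X) + H(Y|X) = 0.9878 + 1.4450 = 2.4328 bits
  H(X,Y) = 2.4328 bits
✓ Chain rule verified.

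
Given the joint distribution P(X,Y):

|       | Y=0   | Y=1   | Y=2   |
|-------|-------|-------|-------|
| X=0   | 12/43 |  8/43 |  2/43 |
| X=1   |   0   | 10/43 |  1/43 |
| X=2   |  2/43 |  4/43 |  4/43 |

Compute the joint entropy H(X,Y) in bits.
2.6300 bits

H(X,Y) = -Σ_{x,y} P(x,y) log₂ P(x,y). Per-cell terms -P(x,y)·log₂P(x,y):
  X=0: 0.51385, 0.45140, 0.20587
  X=1: 0.00000, 0.48938, 0.12619
  X=2: 0.20587, 0.31872, 0.31872
  (cells with P = 0 contribute 0)
Sum of the 9 terms: H(X,Y) = 2.6300 bits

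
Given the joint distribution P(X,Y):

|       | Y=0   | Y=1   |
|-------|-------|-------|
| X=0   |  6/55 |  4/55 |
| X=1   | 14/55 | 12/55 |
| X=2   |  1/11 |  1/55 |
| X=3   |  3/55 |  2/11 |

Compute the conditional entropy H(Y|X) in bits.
0.9024 bits

H(Y|X) = H(X,Y) - H(X)

H(X,Y) = -Σ_{x,y} P(x,y) log₂ P(x,y). Per-cell terms -P(x,y)·log₂P(x,y):
  X=0: 0.34870, 0.27501
  X=1: 0.50247, 0.47921
  X=2: 0.31449, 0.10512
  X=3: 0.22889, 0.44717
Sum of the 8 terms: H(X,Y) = 2.7011 bits

Marginal of X (row sums):
  P(X=0) = 6/55 + 4/55 = 2/11
  P(X=1) = 14/55 + 12/55 = 26/55
  P(X=2) = 1/11 + 1/55 = 6/55
  P(X=3) = 3/55 + 2/11 = 13/55
H(X) = -[(2/11)·log₂(2/11) + (26/55)·log₂(26/55) + (6/55)·log₂(6/55) + (13/55)·log₂(13/55)]
  = 0.44717 + 0.51098 + 0.34870 + 0.49185 = 1.7987 bits

H(Y|X) = H(X,Y) - H(X) = 2.7011 - 1.7987 = 0.9024 bits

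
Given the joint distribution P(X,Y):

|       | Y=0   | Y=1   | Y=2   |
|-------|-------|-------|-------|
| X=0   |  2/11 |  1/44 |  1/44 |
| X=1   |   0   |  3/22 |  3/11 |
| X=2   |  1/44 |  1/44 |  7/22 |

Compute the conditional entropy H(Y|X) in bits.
0.8283 bits

H(Y|X) = H(X,Y) - H(X)

H(X,Y) = -Σ_{x,y} P(x,y) log₂ P(x,y). Per-cell terms -P(x,y)·log₂P(x,y):
  X=0: 0.44717, 0.12408, 0.12408
  X=1: 0.00000, 0.39197, 0.51122
  X=2: 0.12408, 0.12408, 0.52566
  (cells with P = 0 contribute 0)
Sum of the 9 terms: H(X,Y) = 2.3723 bits

Marginal of X (row sums):
  P(X=0) = 2/11 + 1/44 + 1/44 = 5/22
  P(X=1) = 0 + 3/22 + 3/11 = 9/22
  P(X=2) = 1/44 + 1/44 + 7/22 = 4/11
H(X) = -[(5/22)·log₂(5/22) + (9/22)·log₂(9/22) + (4/11)·log₂(4/11)]
  = 0.48580 + 0.52753 + 0.53070 = 1.5440 bits

H(Y|X) = H(X,Y) - H(X) = 2.3723 - 1.5440 = 0.8283 bits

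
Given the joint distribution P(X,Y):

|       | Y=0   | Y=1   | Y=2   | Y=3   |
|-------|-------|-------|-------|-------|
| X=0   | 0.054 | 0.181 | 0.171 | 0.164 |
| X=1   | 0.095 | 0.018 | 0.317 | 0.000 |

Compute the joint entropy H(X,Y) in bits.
2.4895 bits

H(X,Y) = -Σ_{x,y} P(x,y) log₂ P(x,y). Per-cell terms -P(x,y)·log₂P(x,y):
  X=0: 0.2274, 0.4463, 0.4357, 0.4278
  X=1: 0.3226, 0.1043, 0.5254, 0.0000
  (cells with P = 0 contribute 0)
Sum of the 8 terms: H(X,Y) = 2.4895 bits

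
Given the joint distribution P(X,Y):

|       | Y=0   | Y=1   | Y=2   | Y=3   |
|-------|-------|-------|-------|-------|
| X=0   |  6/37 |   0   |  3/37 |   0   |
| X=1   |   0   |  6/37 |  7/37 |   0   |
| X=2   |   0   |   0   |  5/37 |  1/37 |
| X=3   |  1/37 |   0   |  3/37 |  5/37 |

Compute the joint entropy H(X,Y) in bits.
2.9554 bits

H(X,Y) = -Σ_{x,y} P(x,y) log₂ P(x,y). Per-cell terms -P(x,y)·log₂P(x,y):
  X=0: 0.42559, 0.00000, 0.29388, 0.00000
  X=1: 0.00000, 0.42559, 0.45445, 0.00000
  X=2: 0.00000, 0.00000, 0.39021, 0.14080
  X=3: 0.14080, 0.00000, 0.29388, 0.39021
  (cells with P = 0 contribute 0)
Sum of the 16 terms: H(X,Y) = 2.9554 bits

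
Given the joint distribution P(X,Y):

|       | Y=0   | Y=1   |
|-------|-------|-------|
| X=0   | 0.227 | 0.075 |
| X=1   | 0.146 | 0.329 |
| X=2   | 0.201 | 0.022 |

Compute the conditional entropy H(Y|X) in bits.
0.7706 bits

H(Y|X) = H(X,Y) - H(X)

H(X,Y) = -Σ_{x,y} P(x,y) log₂ P(x,y). Per-cell terms -P(x,y)·log₂P(x,y):
  X=0: 0.48561, 0.28027
  X=1: 0.40529, 0.52766
  X=2: 0.46526, 0.12114
Sum of the 6 terms: H(X,Y) = 2.2852 bits

Marginal of X (row sums):
  P(X=0) = 0.227 + 0.075 = 0.302
  P(X=1) = 0.146 + 0.329 = 0.475
  P(X=2) = 0.201 + 0.022 = 0.223
H(X) = -[0.302·log₂(0.302) + 0.475·log₂(0.475) + 0.223·log₂(0.223)]
  = 0.52167 + 0.51015 + 0.48277 = 1.5146 bits

H(Y|X) = H(X,Y) - H(X) = 2.2852 - 1.5146 = 0.7706 bits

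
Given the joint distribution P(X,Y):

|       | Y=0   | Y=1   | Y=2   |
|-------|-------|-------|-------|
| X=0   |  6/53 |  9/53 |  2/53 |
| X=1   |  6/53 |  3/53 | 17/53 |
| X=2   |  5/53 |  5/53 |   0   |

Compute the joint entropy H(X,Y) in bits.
2.7277 bits

H(X,Y) = -Σ_{x,y} P(x,y) log₂ P(x,y). Per-cell terms -P(x,y)·log₂P(x,y):
  X=0: 0.3558, 0.4344, 0.1784
  X=1: 0.3558, 0.2345, 0.5262
  X=2: 0.3213, 0.3213, 0.0000
  (cells with P = 0 contribute 0)
Sum of the 9 terms: H(X,Y) = 2.7277 bits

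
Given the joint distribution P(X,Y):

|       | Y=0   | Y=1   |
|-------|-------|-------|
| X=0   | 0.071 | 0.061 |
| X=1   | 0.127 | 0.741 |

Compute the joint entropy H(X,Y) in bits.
1.2156 bits

H(X,Y) = -Σ_{x,y} P(x,y) log₂ P(x,y). Per-cell terms -P(x,y)·log₂P(x,y):
  X=0: 0.27094, 0.24614
  X=1: 0.37809, 0.32045
Sum of the 4 terms: H(X,Y) = 1.2156 bits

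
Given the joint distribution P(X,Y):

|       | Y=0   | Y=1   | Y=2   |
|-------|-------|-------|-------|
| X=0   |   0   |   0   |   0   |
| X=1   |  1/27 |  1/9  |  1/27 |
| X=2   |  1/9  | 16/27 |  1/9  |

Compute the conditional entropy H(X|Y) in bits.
0.6832 bits

H(X|Y) = H(X,Y) - H(Y)

H(X,Y) = -Σ_{x,y} P(x,y) log₂ P(x,y). Per-cell terms -P(x,y)·log₂P(x,y):
  X=0: 0.00000, 0.00000, 0.00000
  X=1: 0.17611, 0.35221, 0.17611
  X=2: 0.35221, 0.44734, 0.35221
  (cells with P = 0 contribute 0)
Sum of the 9 terms: H(X,Y) = 1.8562 bits

Marginal of Y (column sums):
  P(Y=0) = 0 + 1/27 + 1/9 = 4/27
  P(Y=1) = 0 + 1/9 + 16/27 = 19/27
  P(Y=2) = 0 + 1/27 + 1/9 = 4/27
H(Y) = -[(4/27)·log₂(4/27) + (19/27)·log₂(19/27) + (4/27)·log₂(4/27)]
  = 0.40813 + 0.35675 + 0.40813 = 1.1730 bits

H(X|Y) = H(X,Y) - H(Y) = 1.8562 - 1.1730 = 0.6832 bits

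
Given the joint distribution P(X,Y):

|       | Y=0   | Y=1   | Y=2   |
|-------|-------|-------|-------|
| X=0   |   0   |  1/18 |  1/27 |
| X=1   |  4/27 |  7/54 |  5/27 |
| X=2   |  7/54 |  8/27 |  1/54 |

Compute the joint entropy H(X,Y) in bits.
2.6572 bits

H(X,Y) = -Σ_{x,y} P(x,y) log₂ P(x,y). Per-cell terms -P(x,y)·log₂P(x,y):
  X=0: 0.0000, 0.2317, 0.1761
  X=1: 0.4081, 0.3821, 0.4505
  X=2: 0.3821, 0.5200, 0.1066
  (cells with P = 0 contribute 0)
Sum of the 9 terms: H(X,Y) = 2.6572 bits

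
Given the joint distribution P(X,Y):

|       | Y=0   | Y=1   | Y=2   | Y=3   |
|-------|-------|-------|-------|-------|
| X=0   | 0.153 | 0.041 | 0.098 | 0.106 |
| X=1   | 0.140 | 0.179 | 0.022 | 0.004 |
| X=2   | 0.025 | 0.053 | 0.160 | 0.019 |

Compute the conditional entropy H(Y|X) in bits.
1.5962 bits

H(Y|X) = H(X,Y) - H(X)

H(X,Y) = -Σ_{x,y} P(x,y) log₂ P(x,y). Per-cell terms -P(x,y)·log₂P(x,y):
  X=0: 0.41438, 0.18894, 0.32841, 0.34321
  X=1: 0.39711, 0.44427, 0.12114, 0.03186
  X=2: 0.13305, 0.22461, 0.42302, 0.10864
Sum of the 12 terms: H(X,Y) = 3.15864 bits

Marginal of X (row sums):
  P(X=0) = 0.153 + 0.041 + 0.098 + 0.106 = 0.398
  P(X=1) = 0.140 + 0.179 + 0.022 + 0.004 = 0.345
  P(X=2) = 0.025 + 0.053 + 0.160 + 0.019 = 0.257
H(X) = -[0.398·log₂(0.398) + 0.345·log₂(0.345) + 0.257·log₂(0.257)]
  = 0.52901 + 0.52969 + 0.50376 = 1.56246 bits

H(Y|X) = H(X,Y) - H(X) = 3.15864 - 1.56246 = 1.5962 bits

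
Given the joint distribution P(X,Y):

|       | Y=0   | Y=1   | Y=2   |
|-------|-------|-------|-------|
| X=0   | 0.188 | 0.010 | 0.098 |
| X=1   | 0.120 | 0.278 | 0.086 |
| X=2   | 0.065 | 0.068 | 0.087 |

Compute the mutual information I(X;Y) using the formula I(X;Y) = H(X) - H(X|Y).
0.2192 bits

I(X;Y) = H(X) - H(X|Y)

Marginal of X (row sums):
  P(X=0) = 0.188 + 0.010 + 0.098 = 0.296
  P(X=1) = 0.120 + 0.278 + 0.086 = 0.484
  P(X=2) = 0.065 + 0.068 + 0.087 = 0.220
H(X) = -[0.296·log₂(0.296) + 0.484·log₂(0.484) + 0.220·log₂(0.220)]
  = 0.5199 + 0.5067 + 0.4806 = 1.5072 bits

Marginal of Y (column sums):
  P(Y=0) = 0.188 + 0.120 + 0.065 = 0.373
  P(Y=1) = 0.010 + 0.278 + 0.068 = 0.356
  P(Y=2) = 0.098 + 0.086 + 0.087 = 0.271
H(X|Y) = Σ_y P(y)·H(X|Y=y):
  Y=0: P(Y=0) = 0.373, P(X|Y=0) = (188/373, 120/373, 65/373) → H(X|Y=0) = 1.4638
  Y=1: P(Y=1) = 0.356, P(X|Y=1) = (5/178, 139/178, 17/89) → H(X|Y=1) = 0.8796
  Y=2: P(Y=2) = 0.271, P(X|Y=2) = (98/271, 86/271, 87/271) → H(X|Y=2) = 1.5824
H(X|Y) = 0.373·1.4638 + 0.356·0.8796 + 0.271·1.5824 = 1.2880 bits

I(X;Y) = H(X) - H(X|Y) = 1.5072 - 1.2880 = 0.2192 bits

Cross-check via I(X;Y) = H(X) + H(Y) - H(X,Y): computing H(Y) from the column sums and H(X,Y) from the 9 cells in the same way gives H(Y) = 1.5716 bits and H(X,Y) = 2.8596 bits, so
I(X;Y) = 1.5072 + 1.5716 - 2.8596 = 0.2192 bits ✓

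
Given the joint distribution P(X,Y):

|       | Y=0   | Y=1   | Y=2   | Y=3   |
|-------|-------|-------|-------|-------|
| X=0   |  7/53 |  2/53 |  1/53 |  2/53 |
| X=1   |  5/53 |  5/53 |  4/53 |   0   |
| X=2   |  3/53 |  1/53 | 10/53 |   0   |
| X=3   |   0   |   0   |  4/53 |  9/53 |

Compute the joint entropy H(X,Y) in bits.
3.2869 bits

H(X,Y) = -Σ_{x,y} P(x,y) log₂ P(x,y). Per-cell terms -P(x,y)·log₂P(x,y):
  X=0: 0.38574, 0.17841, 0.10807, 0.17841
  X=1: 0.32132, 0.32132, 0.28135, 0.00000
  X=2: 0.23451, 0.10807, 0.45396, 0.00000
  X=3: 0.00000, 0.00000, 0.28135, 0.43438
  (cells with P = 0 contribute 0)
Sum of the 16 terms: H(X,Y) = 3.2869 bits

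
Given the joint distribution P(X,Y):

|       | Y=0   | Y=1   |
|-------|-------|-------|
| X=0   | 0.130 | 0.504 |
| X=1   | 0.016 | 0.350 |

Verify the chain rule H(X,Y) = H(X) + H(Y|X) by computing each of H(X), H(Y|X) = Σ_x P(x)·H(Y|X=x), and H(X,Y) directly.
H(X) = 0.9476 bits, H(Y|X) = 0.5589 bits, H(X,Y) = 1.5064 bits

Marginal of X (row sums):
  P(X=0) = 0.130 + 0.504 = 0.634
  P(X=1) = 0.016 + 0.350 = 0.366
H(X) = -[0.634·log₂(0.634) + 0.366·log₂(0.366)]
  = 0.416820 + 0.530731 = 0.9476 bits

H(Y|X) = Σ_x P(x)·H(Y|X=x):
  X=0: P(X=0) = 0.634, P(Y|X=0) = (65/317, 252/317) → H(Y|X=0) = 0.731909
  X=1: P(X=1) = 0.366, P(Y|X=1) = (8/183, 175/183) → H(Y|X=1) = 0.259077
H(Y|X) = 0.634·0.731909 + 0.366·0.259077 = 0.5589 bits

H(X,Y) = -Σ_{x,y} P(x,y) log₂ P(x,y). Per-cell terms -P(x,y)·log₂P(x,y):
  X=0: 0.382644, 0.498206
  X=1: 0.095453, 0.530101
Sum of the 4 terms: H(X,Y) = 1.5064 bits

Chain rule check:
  H(X) + H(Y|X) = 0.9476 + 0.5589 = 1.5065 bits
  H(X,Y) = 1.5064 bits
✓ Chain rule verified (Δ = 0.0001 is 4-dp rounding noise: each of the three values was rounded independently).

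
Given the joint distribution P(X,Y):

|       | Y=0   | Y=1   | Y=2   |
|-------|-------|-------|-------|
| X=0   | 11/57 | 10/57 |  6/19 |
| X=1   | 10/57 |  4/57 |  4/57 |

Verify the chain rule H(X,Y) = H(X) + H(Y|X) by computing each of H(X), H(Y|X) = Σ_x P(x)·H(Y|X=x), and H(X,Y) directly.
H(X) = 0.8997 bits, H(Y|X) = 1.5024 bits, H(X,Y) = 2.4022 bits

Marginal of X (row sums):
  P(X=0) = 11/57 + 10/57 + 6/19 = 13/19
  P(X=1) = 10/57 + 4/57 + 4/57 = 6/19
H(X) = -[(13/19)·log₂(13/19) + (6/19)·log₂(6/19)]
  = 0.374597 + 0.525147 = 0.8997 bits

H(Y|X) = Σ_x P(x)·H(Y|X=x):
  X=0: P(X=0) = 13/19, P(Y|X=0) = (11/39, 10/39, 6/13) → H(Y|X=0) = 1.533308
  X=1: P(X=1) = 6/19, P(Y|X=1) = (5/9, 2/9, 2/9) → H(Y|X=1) = 1.435521
H(Y|X) = (13/19)·1.533308 + (6/19)·1.435521 = 1.5024 bits

H(X,Y) = -Σ_{x,y} P(x,y) log₂ P(x,y). Per-cell terms -P(x,y)·log₂P(x,y):
  X=0: 0.458036, 0.440520, 0.525147
  X=1: 0.440520, 0.268975, 0.268975
Sum of the 6 terms: H(X,Y) = 2.4022 bits

Chain rule check:
  H(X) + H(Y|X) = 0.8997 + 1.5024 = 2.4021 bits
  H(X,Y) = 2.4022 bits
✓ Chain rule verified (Δ = 0.0001 is 4-dp rounding noise: each of the three values was rounded independently).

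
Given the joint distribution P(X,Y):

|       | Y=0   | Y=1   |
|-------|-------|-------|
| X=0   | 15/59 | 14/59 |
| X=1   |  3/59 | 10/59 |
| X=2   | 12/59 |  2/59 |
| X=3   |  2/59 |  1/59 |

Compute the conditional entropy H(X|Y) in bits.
1.5505 bits

H(X|Y) = H(X,Y) - H(Y)

H(X,Y) = -Σ_{x,y} P(x,y) log₂ P(x,y). Per-cell terms -P(x,y)·log₂P(x,y):
  X=0: 0.50231, 0.49244
  X=1: 0.21853, 0.43402
  X=2: 0.46732, 0.16551
  X=3: 0.16551, 0.09971
Sum of the 8 terms: H(X,Y) = 2.54535 bits

Marginal of Y (column sums):
  P(Y=0) = 15/59 + 3/59 + 12/59 + 2/59 = 32/59
  P(Y=1) = 14/59 + 10/59 + 2/59 + 1/59 = 27/59
H(Y) = -[(32/59)·log₂(32/59) + (27/59)·log₂(27/59)]
  = 0.47872 + 0.51609 = 0.99481 bits

H(X|Y) = H(X,Y) - H(Y) = 2.54535 - 0.99481 = 1.5505 bits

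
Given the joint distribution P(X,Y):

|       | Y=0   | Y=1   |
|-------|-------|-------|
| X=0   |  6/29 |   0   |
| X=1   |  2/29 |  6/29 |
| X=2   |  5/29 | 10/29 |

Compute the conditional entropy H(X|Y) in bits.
1.1813 bits

H(X|Y) = H(X,Y) - H(Y)

H(X,Y) = -Σ_{x,y} P(x,y) log₂ P(x,y). Per-cell terms -P(x,y)·log₂P(x,y):
  X=0: 0.47028, 0.00000
  X=1: 0.26607, 0.47028
  X=2: 0.43725, 0.52967
  (cells with P = 0 contribute 0)
Sum of the 6 terms: H(X,Y) = 2.17355 bits

Marginal of Y (column sums):
  P(Y=0) = 6/29 + 2/29 + 5/29 = 13/29
  P(Y=1) = 0 + 6/29 + 10/29 = 16/29
H(Y) = -[(13/29)·log₂(13/29) + (16/29)·log₂(16/29)]
  = 0.51890 + 0.47337 = 0.99227 bits

H(X|Y) = H(X,Y) - H(Y) = 2.17355 - 0.99227 = 1.1813 bits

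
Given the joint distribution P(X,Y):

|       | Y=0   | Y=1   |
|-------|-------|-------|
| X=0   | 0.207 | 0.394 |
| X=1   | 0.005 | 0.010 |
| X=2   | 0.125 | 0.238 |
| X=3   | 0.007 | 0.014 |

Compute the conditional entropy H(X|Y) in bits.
1.1801 bits

H(X|Y) = H(X,Y) - H(Y)

H(X,Y) = -Σ_{x,y} P(x,y) log₂ P(x,y). Per-cell terms -P(x,y)·log₂P(x,y):
  X=0: 0.47037, 0.52943
  X=1: 0.03822, 0.06644
  X=2: 0.37500, 0.49289
  X=3: 0.05011, 0.08622
Sum of the 8 terms: H(X,Y) = 2.1087 bits

Marginal of Y (column sums):
  P(Y=0) = 0.207 + 0.005 + 0.125 + 0.007 = 0.344
  P(Y=1) = 0.394 + 0.010 + 0.238 + 0.014 = 0.656
H(Y) = -[0.344·log₂(0.344) + 0.656·log₂(0.656)]
  = 0.52959 + 0.39900 = 0.9286 bits

H(X|Y) = H(X,Y) - H(Y) = 2.1087 - 0.9286 = 1.1801 bits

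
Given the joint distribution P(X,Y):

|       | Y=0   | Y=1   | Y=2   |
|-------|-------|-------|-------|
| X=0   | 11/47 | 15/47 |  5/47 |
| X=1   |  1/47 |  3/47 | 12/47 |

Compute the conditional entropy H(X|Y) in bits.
0.6707 bits

H(X|Y) = H(X,Y) - H(Y)

H(X,Y) = -Σ_{x,y} P(x,y) log₂ P(x,y). Per-cell terms -P(x,y)·log₂P(x,y):
  X=0: 0.49036, 0.52586, 0.34390
  X=1: 0.11818, 0.25338, 0.50288
Sum of the 6 terms: H(X,Y) = 2.23456 bits

Marginal of Y (column sums):
  P(Y=0) = 11/47 + 1/47 = 12/47
  P(Y=1) = 15/47 + 3/47 = 18/47
  P(Y=2) = 5/47 + 12/47 = 17/47
H(Y) = -[(12/47)·log₂(12/47) + (18/47)·log₂(18/47) + (17/47)·log₂(17/47)]
  = 0.50288 + 0.53030 + 0.53066 = 1.56384 bits

H(X|Y) = H(X,Y) - H(Y) = 2.23456 - 1.56384 = 0.6707 bits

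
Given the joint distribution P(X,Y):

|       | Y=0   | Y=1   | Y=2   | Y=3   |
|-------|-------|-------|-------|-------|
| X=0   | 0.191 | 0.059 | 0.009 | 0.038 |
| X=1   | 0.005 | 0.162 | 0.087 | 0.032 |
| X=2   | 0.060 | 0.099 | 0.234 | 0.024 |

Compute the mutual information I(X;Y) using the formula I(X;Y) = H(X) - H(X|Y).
0.3808 bits

I(X;Y) = H(X) - H(X|Y)

Marginal of X (row sums):
  P(X=0) = 0.191 + 0.059 + 0.009 + 0.038 = 0.297
  P(X=1) = 0.005 + 0.162 + 0.087 + 0.032 = 0.286
  P(X=2) = 0.060 + 0.099 + 0.234 + 0.024 = 0.417
H(X) = -[0.297·log₂(0.297) + 0.286·log₂(0.286) + 0.417·log₂(0.417)]
  = 0.5202 + 0.5165 + 0.5262 = 1.5629 bits

Marginal of Y (column sums):
  P(Y=0) = 0.191 + 0.005 + 0.060 = 0.256
  P(Y=1) = 0.059 + 0.162 + 0.099 = 0.320
  P(Y=2) = 0.009 + 0.087 + 0.234 = 0.330
  P(Y=3) = 0.038 + 0.032 + 0.024 = 0.094
H(X|Y) = Σ_y P(y)·H(X|Y=y):
  Y=0: P(Y=0) = 0.256, P(X|Y=0) = (191/256, 5/256, 15/64) → H(X|Y=0) = 0.9168
  Y=1: P(Y=1) = 0.320, P(X|Y=1) = (59/320, 81/160, 99/320) → H(X|Y=1) = 1.4706
  Y=2: P(Y=2) = 0.330, P(X|Y=2) = (3/110, 29/110, 39/55) → H(X|Y=2) = 1.0005
  Y=3: P(Y=3) = 0.094, P(X|Y=3) = (19/47, 16/47, 12/47) → H(X|Y=3) = 1.5603
H(X|Y) = 0.256·0.9168 + 0.320·1.4706 + 0.330·1.0005 + 0.094·1.5603 = 1.1821 bits

I(X;Y) = H(X) - H(X|Y) = 1.5629 - 1.1821 = 0.3808 bits

Cross-check via I(X;Y) = H(X) + H(Y) - H(X,Y): computing H(Y) from the column sums and H(X,Y) from the 12 cells in the same way gives H(Y) = 1.8777 bits and H(X,Y) = 3.0598 bits, so
I(X;Y) = 1.5629 + 1.8777 - 3.0598 = 0.3808 bits ✓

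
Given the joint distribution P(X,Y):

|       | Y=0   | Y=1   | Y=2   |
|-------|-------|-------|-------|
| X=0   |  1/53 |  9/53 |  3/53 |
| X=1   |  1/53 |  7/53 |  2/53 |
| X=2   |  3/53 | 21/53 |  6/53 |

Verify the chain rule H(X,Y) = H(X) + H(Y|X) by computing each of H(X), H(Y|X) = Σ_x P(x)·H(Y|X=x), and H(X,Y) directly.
H(X) = 1.4160 bits, H(Y|X) = 1.1527 bits, H(X,Y) = 2.5687 bits

Marginal of X (row sums):
  P(X=0) = 1/53 + 9/53 + 3/53 = 13/53
  P(X=1) = 1/53 + 7/53 + 2/53 = 10/53
  P(X=2) = 3/53 + 21/53 + 6/53 = 30/53
H(X) = -[(13/53)·log₂(13/53) + (10/53)·log₂(10/53) + (30/53)·log₂(30/53)]
  = 0.4973 + 0.4540 + 0.4647 = 1.4160 bits

H(Y|X) = Σ_x P(x)·H(Y|X=x):
  X=0: P(X=0) = 13/53, P(Y|X=0) = (1/13, 9/13, 3/13) → H(Y|X=0) = 1.1401
  X=1: P(X=1) = 10/53, P(Y|X=1) = (1/10, 7/10, 1/5) → H(Y|X=1) = 1.1568
  X=2: P(X=2) = 30/53, P(Y|X=2) = (1/10, 7/10, 1/5) → H(Y|X=2) = 1.1568
H(Y|X) = (13/53)·1.1401 + (10/53)·1.1568 + (30/53)·1.1568 = 1.1527 bits

H(X,Y) = -Σ_{x,y} P(x,y) log₂ P(x,y). Per-cell terms -P(x,y)·log₂P(x,y):
  X=0: 0.1081, 0.4344, 0.2345
  X=1: 0.1081, 0.3857, 0.1784
  X=2: 0.2345, 0.5292, 0.3558
Sum of the 9 terms: H(X,Y) = 2.5687 bits

Chain rule check:
  H(X) + H(Y|X) = 1.4160 + 1.1527 = 2.5687 bits
  H(X,Y) = 2.5687 bits
✓ Chain rule verified.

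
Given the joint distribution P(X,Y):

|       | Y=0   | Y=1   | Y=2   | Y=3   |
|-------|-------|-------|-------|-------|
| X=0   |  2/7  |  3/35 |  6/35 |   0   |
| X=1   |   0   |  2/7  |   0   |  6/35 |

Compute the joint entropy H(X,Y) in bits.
2.2089 bits

H(X,Y) = -Σ_{x,y} P(x,y) log₂ P(x,y). Per-cell terms -P(x,y)·log₂P(x,y):
  X=0: 0.51639, 0.30380, 0.43617, 0.00000
  X=1: 0.00000, 0.51639, 0.00000, 0.43617
  (cells with P = 0 contribute 0)
Sum of the 8 terms: H(X,Y) = 2.2089 bits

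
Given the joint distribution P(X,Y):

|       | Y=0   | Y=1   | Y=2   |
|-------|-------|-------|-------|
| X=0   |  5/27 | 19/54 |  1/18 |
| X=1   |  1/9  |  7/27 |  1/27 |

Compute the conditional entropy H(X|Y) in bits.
0.9737 bits

H(X|Y) = H(X,Y) - H(Y)

H(X,Y) = -Σ_{x,y} P(x,y) log₂ P(x,y). Per-cell terms -P(x,y)·log₂P(x,y):
  X=0: 0.45055, 0.53023, 0.23166
  X=1: 0.35221, 0.50492, 0.17611
Sum of the 6 terms: H(X,Y) = 2.2457 bits

Marginal of Y (column sums):
  P(Y=0) = 5/27 + 1/9 = 8/27
  P(Y=1) = 19/54 + 7/27 = 11/18
  P(Y=2) = 1/18 + 1/27 = 5/54
H(Y) = -[(8/27)·log₂(8/27) + (11/18)·log₂(11/18) + (5/54)·log₂(5/54)]
  = 0.51997 + 0.43419 + 0.31787 = 1.2720 bits

H(X|Y) = H(X,Y) - H(Y) = 2.2457 - 1.2720 = 0.9737 bits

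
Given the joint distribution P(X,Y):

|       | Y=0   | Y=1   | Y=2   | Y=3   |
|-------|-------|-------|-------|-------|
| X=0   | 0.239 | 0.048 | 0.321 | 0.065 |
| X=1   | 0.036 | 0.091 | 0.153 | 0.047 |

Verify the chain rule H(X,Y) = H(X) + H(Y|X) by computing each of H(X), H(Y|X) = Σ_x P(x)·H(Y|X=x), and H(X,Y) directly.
H(X) = 0.9118 bits, H(Y|X) = 1.6836 bits, H(X,Y) = 2.5954 bits

Marginal of X (row sums):
  P(X=0) = 0.239 + 0.048 + 0.321 + 0.065 = 0.673
  P(X=1) = 0.036 + 0.091 + 0.153 + 0.047 = 0.327
H(X) = -[0.673·log₂(0.673) + 0.327·log₂(0.327)]
  = 0.38450 + 0.52733 = 0.9118 bits

H(Y|X) = Σ_x P(x)·H(Y|X=x):
  X=0: P(X=0) = 0.673, P(Y|X=0) = (239/673, 48/673, 321/673, 65/673) → H(Y|X=0) = 1.63722
  X=1: P(X=1) = 0.327, P(Y|X=1) = (12/109, 91/327, 51/109, 47/327) → H(Y|X=1) = 1.77892
H(Y|X) = 0.673·1.63722 + 0.327·1.77892 = 1.6836 bits

H(X,Y) = -Σ_{x,y} P(x,y) log₂ P(x,y). Per-cell terms -P(x,y)·log₂P(x,y):
  X=0: 0.49352, 0.21028, 0.52623, 0.25632
  X=1: 0.17265, 0.31468, 0.41438, 0.20733
Sum of the 8 terms: H(X,Y) = 2.5954 bits

Chain rule check:
  H(X) + H(Y|X) = 0.9118 + 1.6836 = 2.5954 bits
  H(X,Y) = 2.5954 bits
✓ Chain rule verified.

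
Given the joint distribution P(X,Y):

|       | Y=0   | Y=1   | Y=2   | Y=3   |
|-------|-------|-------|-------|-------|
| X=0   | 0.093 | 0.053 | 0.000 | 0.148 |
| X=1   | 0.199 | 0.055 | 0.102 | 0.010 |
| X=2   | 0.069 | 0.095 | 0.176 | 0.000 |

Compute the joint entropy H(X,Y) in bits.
3.0771 bits

H(X,Y) = -Σ_{x,y} P(x,y) log₂ P(x,y). Per-cell terms -P(x,y)·log₂P(x,y):
  X=0: 0.31868, 0.22461, 0.00000, 0.40794
  X=1: 0.46350, 0.23014, 0.33592, 0.06644
  X=2: 0.26615, 0.32261, 0.44112, 0.00000
  (cells with P = 0 contribute 0)
Sum of the 12 terms: H(X,Y) = 3.0771 bits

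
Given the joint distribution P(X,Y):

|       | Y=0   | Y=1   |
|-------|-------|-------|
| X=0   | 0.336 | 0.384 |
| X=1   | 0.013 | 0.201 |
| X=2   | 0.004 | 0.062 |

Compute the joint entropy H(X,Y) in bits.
1.8862 bits

H(X,Y) = -Σ_{x,y} P(x,y) log₂ P(x,y). Per-cell terms -P(x,y)·log₂P(x,y):
  X=0: 0.5287, 0.5302
  X=1: 0.0814, 0.4653
  X=2: 0.0319, 0.2487
Sum of the 6 terms: H(X,Y) = 1.8862 bits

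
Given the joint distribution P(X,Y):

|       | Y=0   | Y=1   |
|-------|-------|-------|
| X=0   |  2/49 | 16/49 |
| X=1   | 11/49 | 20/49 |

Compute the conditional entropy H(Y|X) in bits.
0.7785 bits

H(Y|X) = H(X,Y) - H(X)

H(X,Y) = -Σ_{x,y} P(x,y) log₂ P(x,y). Per-cell terms -P(x,y)·log₂P(x,y):
  X=0: 0.18836, 0.52725
  X=1: 0.48384, 0.52767
Sum of the 4 terms: H(X,Y) = 1.7271 bits

Marginal of X (row sums):
  P(X=0) = 2/49 + 16/49 = 18/49
  P(X=1) = 11/49 + 20/49 = 31/49
H(X) = -[(18/49)·log₂(18/49) + (31/49)·log₂(31/49)]
  = 0.53074 + 0.41788 = 0.9486 bits

H(Y|X) = H(X,Y) - H(X) = 1.7271 - 0.9486 = 0.7785 bits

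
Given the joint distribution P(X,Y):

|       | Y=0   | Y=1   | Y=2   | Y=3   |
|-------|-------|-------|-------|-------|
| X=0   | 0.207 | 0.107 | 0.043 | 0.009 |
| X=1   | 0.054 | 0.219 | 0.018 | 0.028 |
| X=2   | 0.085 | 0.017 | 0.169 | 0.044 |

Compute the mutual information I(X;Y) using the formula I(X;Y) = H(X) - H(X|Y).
0.3605 bits

I(X;Y) = H(X) - H(X|Y)

Marginal of X (row sums):
  P(X=0) = 0.207 + 0.107 + 0.043 + 0.009 = 0.366
  P(X=1) = 0.054 + 0.219 + 0.018 + 0.028 = 0.319
  P(X=2) = 0.085 + 0.017 + 0.169 + 0.044 = 0.315
H(X) = -[0.366·log₂(0.366) + 0.319·log₂(0.319) + 0.315·log₂(0.315)]
  = 0.53073 + 0.52583 + 0.52497 = 1.58153 bits

Marginal of Y (column sums):
  P(Y=0) = 0.207 + 0.054 + 0.085 = 0.346
  P(Y=1) = 0.107 + 0.219 + 0.017 = 0.343
  P(Y=2) = 0.043 + 0.018 + 0.169 = 0.230
  P(Y=3) = 0.009 + 0.028 + 0.044 = 0.081
H(X|Y) = Σ_y P(y)·H(X|Y=y):
  Y=0: P(Y=0) = 0.346, P(X|Y=0) = (207/346, 27/173, 85/346) → H(X|Y=0) = 1.35915
  Y=1: P(Y=1) = 0.343, P(X|Y=1) = (107/343, 219/343, 17/343) → H(X|Y=1) = 1.15238
  Y=2: P(Y=2) = 0.230, P(X|Y=2) = (43/230, 9/115, 169/230) → H(X|Y=2) = 1.06664
  Y=3: P(Y=3) = 0.081, P(X|Y=3) = (1/9, 28/81, 44/81) → H(X|Y=3) = 1.36022
H(X|Y) = 0.346·1.35915 + 0.343·1.15238 + 0.230·1.06664 + 0.081·1.36022 = 1.22104 bits

I(X;Y) = H(X) - H(X|Y) = 1.58153 - 1.22104 = 0.3605 bits

Cross-check via I(X;Y) = H(X) + H(Y) - H(X,Y): computing H(Y) from the column sums and H(X,Y) from the 12 cells in the same way gives H(Y) = 1.84064 bits and H(X,Y) = 3.06168 bits, so
I(X;Y) = 1.58153 + 1.84064 - 3.06168 = 0.3605 bits ✓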